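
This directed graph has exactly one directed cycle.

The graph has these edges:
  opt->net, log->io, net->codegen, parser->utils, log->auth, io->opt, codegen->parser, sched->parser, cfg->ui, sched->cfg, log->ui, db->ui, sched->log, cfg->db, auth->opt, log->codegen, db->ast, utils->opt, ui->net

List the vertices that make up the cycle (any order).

net, opt, utils, parser, codegen

DFS with gray/black marking from parser:
parser gray
  utils gray
    opt gray
      net gray
        codegen gray
          codegen→parser: parser is gray → back edge
Back edge closes the cycle parser → utils → opt → net → codegen → parser; its vertices are {net, opt, utils, parser, codegen}.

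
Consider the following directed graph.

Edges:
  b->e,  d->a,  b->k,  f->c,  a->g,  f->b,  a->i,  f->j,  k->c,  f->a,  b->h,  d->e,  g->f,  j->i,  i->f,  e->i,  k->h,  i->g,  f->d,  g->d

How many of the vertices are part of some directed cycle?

8

A vertex is on a directed cycle iff it belongs to a strongly connected component of size ≥ 2 (or has a self-loop).
The vertices on cycles are {a, b, d, e, f, g, i, j} — 8 in total.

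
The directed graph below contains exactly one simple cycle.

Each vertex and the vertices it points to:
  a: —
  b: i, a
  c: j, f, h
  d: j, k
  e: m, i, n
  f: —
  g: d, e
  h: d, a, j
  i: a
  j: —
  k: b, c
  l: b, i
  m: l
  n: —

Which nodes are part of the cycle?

c, d, h, k

DFS with gray/black marking from d:
d gray
  j gray
  j black
  k gray
    b gray
      i gray
        a gray
        a black
      i black
      b→a: a black — skip
    b black
    c gray
      c→j: j black — skip
      f gray
      f black
      h gray
        h→d: d is gray → back edge
Back edge closes the cycle d → k → c → h → d; its vertices are {c, d, h, k}.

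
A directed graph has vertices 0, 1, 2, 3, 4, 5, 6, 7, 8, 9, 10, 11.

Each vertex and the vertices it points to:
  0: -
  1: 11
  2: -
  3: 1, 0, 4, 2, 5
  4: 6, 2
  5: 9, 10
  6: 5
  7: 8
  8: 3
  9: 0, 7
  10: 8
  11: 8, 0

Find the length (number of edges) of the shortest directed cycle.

4

For each vertex v, BFS finds the shortest path from v back to v.
The shortest such closed walk is 3 → 1 → 11 → 8 → 3, length 4.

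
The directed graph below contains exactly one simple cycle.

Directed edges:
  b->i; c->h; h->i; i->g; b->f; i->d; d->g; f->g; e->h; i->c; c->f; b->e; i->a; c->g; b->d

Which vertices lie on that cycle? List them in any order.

c, h, i

DFS with gray/black marking from i:
i gray
  g gray
  g black
  c gray
    h gray
      h→i: i is gray → back edge
Back edge closes the cycle i → c → h → i; its vertices are {c, h, i}.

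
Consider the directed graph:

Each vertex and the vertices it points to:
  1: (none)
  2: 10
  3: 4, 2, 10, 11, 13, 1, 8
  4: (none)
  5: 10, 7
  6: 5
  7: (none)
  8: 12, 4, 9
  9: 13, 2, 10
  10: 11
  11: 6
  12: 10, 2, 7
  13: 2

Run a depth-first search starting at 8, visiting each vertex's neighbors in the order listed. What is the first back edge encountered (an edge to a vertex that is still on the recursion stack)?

DFS from 8 (visiting each vertex's neighbors in the order listed); mark gray on enter, black on exit:
8 gray
  12 gray
    10 gray
      11 gray
        6 gray
          5 gray
            5→10: 10 is gray → back edge
First back edge: 5 → 10.

5→10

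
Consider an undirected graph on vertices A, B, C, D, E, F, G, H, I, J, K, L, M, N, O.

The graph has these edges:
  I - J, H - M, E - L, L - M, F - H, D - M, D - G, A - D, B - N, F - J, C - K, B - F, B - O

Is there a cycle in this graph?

No

DFS, tracking each vertex's parent; an edge to a visited non-parent vertex closes a cycle.
Start from G:
visit G (parent –)
  visit D (parent G)
    visit M (parent D)
      visit H (parent M)
        H–M: parent, skip
        visit F (parent H)
          visit B (parent F)
            visit O (parent B)
              O–B: parent, skip
            B–F: parent, skip
            visit N (parent B)
              N–B: parent, skip
          F–H: parent, skip
          visit J (parent F)
            J–F: parent, skip
            visit I (parent J)
              I–J: parent, skip
      visit L (parent M)
        visit E (parent L)
          E–L: parent, skip
        L–M: parent, skip
      M–D: parent, skip
    D–G: parent, skip
    visit A (parent D)
      A–D: parent, skip
visit C (parent –)
  visit K (parent C)
    K–C: parent, skip
No non-parent visited neighbor found — the graph is a forest.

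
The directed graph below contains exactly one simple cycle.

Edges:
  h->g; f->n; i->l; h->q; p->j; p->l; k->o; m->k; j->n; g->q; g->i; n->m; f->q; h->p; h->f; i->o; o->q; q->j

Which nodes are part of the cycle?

j, k, m, n, o, q

DFS with gray/black marking from j:
j gray
  n gray
    m gray
      k gray
        o gray
          q gray
            q→j: j is gray → back edge
Back edge closes the cycle j → n → m → k → o → q → j; its vertices are {j, k, m, n, o, q}.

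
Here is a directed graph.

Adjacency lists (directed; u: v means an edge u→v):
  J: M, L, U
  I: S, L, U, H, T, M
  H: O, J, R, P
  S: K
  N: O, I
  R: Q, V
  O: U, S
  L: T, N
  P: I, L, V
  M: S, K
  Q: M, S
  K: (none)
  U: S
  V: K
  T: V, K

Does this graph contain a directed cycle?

DFS with white/gray/black marking, starting from L:
L gray
  T gray
    V gray
      K gray
      K black
    V black
    T→K: K black — skip
  T black
  N gray
    O gray
      U gray
        S gray
          S→K: K black — skip
        S black
      U black
      O→S: S black — skip
    O black
    I gray
      I→S: S black — skip
      I→L: L is gray → back edge
Back edge found, so a cycle exists: L → N → I → L.

Yes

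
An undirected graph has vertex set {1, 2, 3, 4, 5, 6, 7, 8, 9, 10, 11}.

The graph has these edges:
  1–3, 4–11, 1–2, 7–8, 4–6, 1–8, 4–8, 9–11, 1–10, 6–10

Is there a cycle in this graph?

Yes

DFS, tracking each vertex's parent; an edge to a visited non-parent vertex closes a cycle.
Start from 8:
visit 8 (parent –)
  visit 4 (parent 8)
    visit 6 (parent 4)
      visit 10 (parent 6)
        10–6: parent, skip
        visit 1 (parent 10)
          visit 3 (parent 1)
            3–1: parent, skip
          visit 2 (parent 1)
            2–1: parent, skip
          1–8: 8 visited and ≠ parent → cycle
Cycle: 8 – 4 – 6 – 10 – 1 – 8.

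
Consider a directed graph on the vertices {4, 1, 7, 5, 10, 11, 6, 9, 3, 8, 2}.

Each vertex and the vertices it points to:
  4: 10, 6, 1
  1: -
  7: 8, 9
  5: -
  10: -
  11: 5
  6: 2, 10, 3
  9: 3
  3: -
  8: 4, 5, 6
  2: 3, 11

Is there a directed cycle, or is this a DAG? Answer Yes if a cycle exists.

DFS with white/gray/black marking, starting from 11:
11 gray
  5 gray
  5 black
11 black
4 gray
  10 gray
  10 black
  6 gray
    2 gray
      3 gray
      3 black
      2→11: 11 black — skip
    2 black
    6→10: 10 black — skip
    6→3: 3 black — skip
  6 black
  1 gray
  1 black
4 black
7 gray
  8 gray
    8→4: 4 black — skip
    8→5: 5 black — skip
    8→6: 6 black — skip
  8 black
  9 gray
    9→3: 3 black — skip
  9 black
7 black
Every edge goes to a white or black vertex — no back edge, so the graph is acyclic.

No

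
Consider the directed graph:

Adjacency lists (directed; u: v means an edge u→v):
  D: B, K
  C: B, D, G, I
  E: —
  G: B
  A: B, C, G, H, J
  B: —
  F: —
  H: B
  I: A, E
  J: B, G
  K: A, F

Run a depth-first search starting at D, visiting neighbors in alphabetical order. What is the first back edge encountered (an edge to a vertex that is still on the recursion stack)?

DFS from D (visiting neighbors in alphabetical order); mark gray on enter, black on exit:
D gray
  B gray
  B black
  K gray
    A gray
      A→B: B black — skip
      C gray
        C→B: B black — skip
        C→D: D is gray → back edge
First back edge: C → D.

C→D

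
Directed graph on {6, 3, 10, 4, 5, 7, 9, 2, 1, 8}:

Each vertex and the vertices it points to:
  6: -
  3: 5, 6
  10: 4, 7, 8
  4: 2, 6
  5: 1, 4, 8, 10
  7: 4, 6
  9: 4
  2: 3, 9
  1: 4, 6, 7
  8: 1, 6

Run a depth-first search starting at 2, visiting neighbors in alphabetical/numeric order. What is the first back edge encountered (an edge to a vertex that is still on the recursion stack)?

DFS from 2 (visiting neighbors in alphabetical/numeric order); mark gray on enter, black on exit:
2 gray
  3 gray
    5 gray
      1 gray
        4 gray
          4→2: 2 is gray → back edge
First back edge: 4 → 2.

4→2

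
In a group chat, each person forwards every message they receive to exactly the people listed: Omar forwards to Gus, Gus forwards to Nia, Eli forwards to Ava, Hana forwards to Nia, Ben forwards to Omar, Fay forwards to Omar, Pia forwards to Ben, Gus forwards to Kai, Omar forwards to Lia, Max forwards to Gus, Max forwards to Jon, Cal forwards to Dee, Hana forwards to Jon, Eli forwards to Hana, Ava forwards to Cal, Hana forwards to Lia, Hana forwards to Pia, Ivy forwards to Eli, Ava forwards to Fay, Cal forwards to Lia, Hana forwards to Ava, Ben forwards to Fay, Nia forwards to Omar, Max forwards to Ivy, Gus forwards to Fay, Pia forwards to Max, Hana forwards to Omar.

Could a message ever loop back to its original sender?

Yes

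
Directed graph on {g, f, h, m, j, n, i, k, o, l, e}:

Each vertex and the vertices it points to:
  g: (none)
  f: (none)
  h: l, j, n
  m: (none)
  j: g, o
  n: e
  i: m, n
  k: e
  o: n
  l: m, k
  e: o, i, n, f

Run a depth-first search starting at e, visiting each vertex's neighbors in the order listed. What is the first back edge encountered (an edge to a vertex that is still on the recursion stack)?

n→e

DFS from e (visiting each vertex's neighbors in the order listed); mark gray on enter, black on exit:
e gray
  o gray
    n gray
      n→e: e is gray → back edge
First back edge: n → e.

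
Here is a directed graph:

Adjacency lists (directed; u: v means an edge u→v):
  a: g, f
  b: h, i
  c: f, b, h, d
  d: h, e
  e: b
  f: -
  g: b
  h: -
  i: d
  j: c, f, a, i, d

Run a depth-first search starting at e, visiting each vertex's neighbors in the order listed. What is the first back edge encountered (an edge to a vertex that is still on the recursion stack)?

d->e

DFS from e (visiting each vertex's neighbors in the order listed); mark gray on enter, black on exit:
e gray
  b gray
    h gray
    h black
    i gray
      d gray
        d→h: h black — skip
        d→e: e is gray → back edge
First back edge: d → e.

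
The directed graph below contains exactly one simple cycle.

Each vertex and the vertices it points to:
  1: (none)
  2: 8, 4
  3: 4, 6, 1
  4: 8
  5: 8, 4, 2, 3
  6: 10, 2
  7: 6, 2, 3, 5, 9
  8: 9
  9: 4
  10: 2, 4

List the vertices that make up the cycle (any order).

4, 8, 9

DFS with gray/black marking from 9:
9 gray
  4 gray
    8 gray
      8→9: 9 is gray → back edge
Back edge closes the cycle 9 → 4 → 8 → 9; its vertices are {4, 8, 9}.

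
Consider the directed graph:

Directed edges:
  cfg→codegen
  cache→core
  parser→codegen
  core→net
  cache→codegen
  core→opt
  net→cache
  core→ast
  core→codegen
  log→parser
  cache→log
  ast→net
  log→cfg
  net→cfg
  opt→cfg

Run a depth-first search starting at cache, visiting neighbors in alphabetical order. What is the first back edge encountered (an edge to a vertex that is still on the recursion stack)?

net→cache

DFS from cache (visiting neighbors in alphabetical order); mark gray on enter, black on exit:
cache gray
  codegen gray
  codegen black
  core gray
    ast gray
      net gray
        net→cache: cache is gray → back edge
First back edge: net → cache.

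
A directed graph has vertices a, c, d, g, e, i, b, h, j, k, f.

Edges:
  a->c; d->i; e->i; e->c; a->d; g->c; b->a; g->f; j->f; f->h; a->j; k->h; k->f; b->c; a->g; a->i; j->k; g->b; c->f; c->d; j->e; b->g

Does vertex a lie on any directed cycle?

Yes

a is on a cycle iff a can reach itself via ≥1 edge.
a → g → b → a — yes.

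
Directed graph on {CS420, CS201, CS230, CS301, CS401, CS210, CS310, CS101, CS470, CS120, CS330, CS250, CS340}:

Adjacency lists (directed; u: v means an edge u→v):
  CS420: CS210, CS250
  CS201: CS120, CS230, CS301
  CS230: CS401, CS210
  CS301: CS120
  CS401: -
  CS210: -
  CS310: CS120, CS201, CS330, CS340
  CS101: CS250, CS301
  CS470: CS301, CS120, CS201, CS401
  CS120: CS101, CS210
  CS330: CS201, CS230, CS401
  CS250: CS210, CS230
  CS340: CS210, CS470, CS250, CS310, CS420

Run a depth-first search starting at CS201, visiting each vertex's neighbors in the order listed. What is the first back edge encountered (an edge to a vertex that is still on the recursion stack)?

CS301->CS120

DFS from CS201 (visiting each vertex's neighbors in the order listed); mark gray on enter, black on exit:
CS201 gray
  CS120 gray
    CS101 gray
      CS250 gray
        CS210 gray
        CS210 black
        CS230 gray
          CS401 gray
          CS401 black
          CS230→CS210: CS210 black — skip
        CS230 black
      CS250 black
      CS301 gray
        CS301→CS120: CS120 is gray → back edge
First back edge: CS301 → CS120.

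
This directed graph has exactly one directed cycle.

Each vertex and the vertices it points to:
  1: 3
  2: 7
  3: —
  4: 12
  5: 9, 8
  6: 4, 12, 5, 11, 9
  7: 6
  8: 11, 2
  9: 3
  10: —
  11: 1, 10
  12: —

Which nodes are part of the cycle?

2, 5, 6, 7, 8

DFS with gray/black marking from 7:
7 gray
  6 gray
    4 gray
      12 gray
      12 black
    4 black
    6→12: 12 black — skip
    5 gray
      9 gray
        3 gray
        3 black
      9 black
      8 gray
        11 gray
          1 gray
            1→3: 3 black — skip
          1 black
          10 gray
          10 black
        11 black
        2 gray
          2→7: 7 is gray → back edge
Back edge closes the cycle 7 → 6 → 5 → 8 → 2 → 7; its vertices are {2, 5, 6, 7, 8}.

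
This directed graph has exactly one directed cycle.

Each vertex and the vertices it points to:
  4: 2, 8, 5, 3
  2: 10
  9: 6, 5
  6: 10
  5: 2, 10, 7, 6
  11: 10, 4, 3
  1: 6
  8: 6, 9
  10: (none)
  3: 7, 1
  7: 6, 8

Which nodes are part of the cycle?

DFS with gray/black marking from 5:
5 gray
  2 gray
    10 gray
    10 black
  2 black
  5→10: 10 black — skip
  7 gray
    6 gray
      6→10: 10 black — skip
    6 black
    8 gray
      8→6: 6 black — skip
      9 gray
        9→6: 6 black — skip
        9→5: 5 is gray → back edge
Back edge closes the cycle 5 → 7 → 8 → 9 → 5; its vertices are {5, 7, 8, 9}.

5, 7, 8, 9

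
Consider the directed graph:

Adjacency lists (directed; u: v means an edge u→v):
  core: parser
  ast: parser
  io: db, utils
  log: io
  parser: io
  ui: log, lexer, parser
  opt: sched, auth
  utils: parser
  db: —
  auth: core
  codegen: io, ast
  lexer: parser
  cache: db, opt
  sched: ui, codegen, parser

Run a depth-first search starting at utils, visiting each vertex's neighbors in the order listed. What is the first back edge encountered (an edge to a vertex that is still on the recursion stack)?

DFS from utils (visiting each vertex's neighbors in the order listed); mark gray on enter, black on exit:
utils gray
  parser gray
    io gray
      db gray
      db black
      io→utils: utils is gray → back edge
First back edge: io → utils.

io->utils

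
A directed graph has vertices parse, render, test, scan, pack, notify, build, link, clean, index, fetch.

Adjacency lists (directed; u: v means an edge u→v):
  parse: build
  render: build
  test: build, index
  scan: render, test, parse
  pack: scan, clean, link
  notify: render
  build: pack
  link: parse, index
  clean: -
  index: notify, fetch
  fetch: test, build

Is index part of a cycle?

Yes

index is on a cycle iff index can reach itself via ≥1 edge.
index → fetch → test → index — yes.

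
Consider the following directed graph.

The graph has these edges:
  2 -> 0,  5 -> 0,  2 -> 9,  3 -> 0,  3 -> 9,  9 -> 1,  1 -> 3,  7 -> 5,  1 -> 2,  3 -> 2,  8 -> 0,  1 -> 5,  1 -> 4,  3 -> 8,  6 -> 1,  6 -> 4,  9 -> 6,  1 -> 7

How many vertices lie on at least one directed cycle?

5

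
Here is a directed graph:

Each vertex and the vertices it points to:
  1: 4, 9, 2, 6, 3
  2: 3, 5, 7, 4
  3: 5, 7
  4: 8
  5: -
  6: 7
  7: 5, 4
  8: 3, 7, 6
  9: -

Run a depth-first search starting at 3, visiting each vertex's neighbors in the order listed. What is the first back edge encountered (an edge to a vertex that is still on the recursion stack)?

8→3

DFS from 3 (visiting each vertex's neighbors in the order listed); mark gray on enter, black on exit:
3 gray
  5 gray
  5 black
  7 gray
    7→5: 5 black — skip
    4 gray
      8 gray
        8→3: 3 is gray → back edge
First back edge: 8 → 3.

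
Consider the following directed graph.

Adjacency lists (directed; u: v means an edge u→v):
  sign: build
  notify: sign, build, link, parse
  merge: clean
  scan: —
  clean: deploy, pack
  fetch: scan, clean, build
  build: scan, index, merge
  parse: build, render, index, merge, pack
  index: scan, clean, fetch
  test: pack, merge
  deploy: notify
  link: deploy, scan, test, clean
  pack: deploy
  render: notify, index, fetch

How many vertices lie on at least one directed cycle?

A vertex is on a directed cycle iff it belongs to a strongly connected component of size ≥ 2 (or has a self-loop).
The vertices on cycles are {link, pack, sign, test, build, clean, fetch, index, merge, parse, deploy, notify, render} — 13 in total.

13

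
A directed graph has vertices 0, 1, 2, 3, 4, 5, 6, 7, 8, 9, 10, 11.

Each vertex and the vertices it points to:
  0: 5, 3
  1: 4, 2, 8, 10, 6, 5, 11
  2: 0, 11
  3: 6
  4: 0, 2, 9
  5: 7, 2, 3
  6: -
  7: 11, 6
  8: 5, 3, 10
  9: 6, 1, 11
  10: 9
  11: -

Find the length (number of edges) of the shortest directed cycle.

3

For each vertex v, BFS finds the shortest path from v back to v.
The shortest such closed walk is 1 → 10 → 9 → 1, length 3.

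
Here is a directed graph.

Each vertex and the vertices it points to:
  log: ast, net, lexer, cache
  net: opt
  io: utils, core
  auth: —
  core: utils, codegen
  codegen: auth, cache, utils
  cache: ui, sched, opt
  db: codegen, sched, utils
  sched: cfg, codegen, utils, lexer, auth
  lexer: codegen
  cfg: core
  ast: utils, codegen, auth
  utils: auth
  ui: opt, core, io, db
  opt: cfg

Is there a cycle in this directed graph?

Yes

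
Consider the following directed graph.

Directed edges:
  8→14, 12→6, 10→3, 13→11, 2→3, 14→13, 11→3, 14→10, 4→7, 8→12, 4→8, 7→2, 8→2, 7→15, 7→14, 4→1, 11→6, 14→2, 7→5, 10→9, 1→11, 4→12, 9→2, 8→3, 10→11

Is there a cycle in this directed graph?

No

DFS with white/gray/black marking, starting from 15:
15 gray
15 black
14 gray
  2 gray
    3 gray
    3 black
  2 black
  10 gray
    9 gray
      9→2: 2 black — skip
    9 black
    11 gray
      11→3: 3 black — skip
      6 gray
      6 black
    11 black
    10→3: 3 black — skip
  10 black
  13 gray
    13→11: 11 black — skip
  13 black
14 black
4 gray
  8 gray
    8→3: 3 black — skip
    12 gray
      12→6: 6 black — skip
    12 black
    8→14: 14 black — skip
    8→2: 2 black — skip
  8 black
  7 gray
    7→14: 14 black — skip
    7→15: 15 black — skip
    5 gray
    5 black
    7→2: 2 black — skip
  7 black
  1 gray
    1→11: 11 black — skip
  1 black
  4→12: 12 black — skip
4 black
Every edge goes to a white or black vertex — no back edge, so the graph is acyclic.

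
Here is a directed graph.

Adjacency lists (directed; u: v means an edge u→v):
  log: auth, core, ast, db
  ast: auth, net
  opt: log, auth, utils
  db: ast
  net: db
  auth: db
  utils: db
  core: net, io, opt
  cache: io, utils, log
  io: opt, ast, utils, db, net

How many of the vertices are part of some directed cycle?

8

A vertex is on a directed cycle iff it belongs to a strongly connected component of size ≥ 2 (or has a self-loop).
The vertices on cycles are {db, io, ast, log, net, opt, auth, core} — 8 in total.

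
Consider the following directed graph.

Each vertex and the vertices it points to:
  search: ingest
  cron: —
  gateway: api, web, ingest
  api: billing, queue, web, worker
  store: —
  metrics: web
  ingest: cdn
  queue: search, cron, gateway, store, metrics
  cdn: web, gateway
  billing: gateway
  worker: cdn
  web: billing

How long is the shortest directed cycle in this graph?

For each vertex v, BFS finds the shortest path from v back to v.
The shortest such closed walk is api → billing → gateway → api, length 3.

3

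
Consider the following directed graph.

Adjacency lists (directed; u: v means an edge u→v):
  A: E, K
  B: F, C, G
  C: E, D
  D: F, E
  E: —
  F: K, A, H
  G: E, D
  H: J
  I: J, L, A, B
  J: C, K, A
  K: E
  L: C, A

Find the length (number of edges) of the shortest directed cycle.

5

For each vertex v, BFS finds the shortest path from v back to v.
The shortest such closed walk is F → H → J → C → D → F, length 5.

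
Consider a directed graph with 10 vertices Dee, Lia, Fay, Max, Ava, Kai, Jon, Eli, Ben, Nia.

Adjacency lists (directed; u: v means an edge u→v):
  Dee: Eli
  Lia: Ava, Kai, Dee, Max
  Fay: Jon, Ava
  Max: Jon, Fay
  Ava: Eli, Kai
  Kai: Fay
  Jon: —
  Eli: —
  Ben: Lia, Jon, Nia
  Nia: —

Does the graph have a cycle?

DFS with white/gray/black marking, starting from Lia:
Lia gray
  Ava gray
    Eli gray
    Eli black
    Kai gray
      Fay gray
        Jon gray
        Jon black
        Fay→Ava: Ava is gray → back edge
Back edge found, so a cycle exists: Ava → Kai → Fay → Ava.

Yes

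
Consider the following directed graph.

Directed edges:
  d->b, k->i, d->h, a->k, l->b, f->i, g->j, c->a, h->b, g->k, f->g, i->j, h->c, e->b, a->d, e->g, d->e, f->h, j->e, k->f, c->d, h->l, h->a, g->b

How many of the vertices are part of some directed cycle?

10

A vertex is on a directed cycle iff it belongs to a strongly connected component of size ≥ 2 (or has a self-loop).
The vertices on cycles are {a, c, d, e, f, g, h, i, j, k} — 10 in total.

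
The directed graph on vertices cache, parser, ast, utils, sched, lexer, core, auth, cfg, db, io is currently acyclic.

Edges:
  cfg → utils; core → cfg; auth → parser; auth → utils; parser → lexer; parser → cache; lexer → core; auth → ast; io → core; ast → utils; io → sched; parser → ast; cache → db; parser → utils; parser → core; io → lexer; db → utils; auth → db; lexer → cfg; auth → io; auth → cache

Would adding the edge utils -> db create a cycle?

Yes

Adding utils→db creates a cycle iff db can already reach utils.
Path from db: db → utils.
So db → … → utils → db is a cycle.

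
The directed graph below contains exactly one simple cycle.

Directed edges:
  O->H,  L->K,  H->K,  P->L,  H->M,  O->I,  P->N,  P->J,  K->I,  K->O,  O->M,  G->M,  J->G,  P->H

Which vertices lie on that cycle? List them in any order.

DFS with gray/black marking from H:
H gray
  K gray
    I gray
    I black
    O gray
      O→H: H is gray → back edge
Back edge closes the cycle H → K → O → H; its vertices are {H, K, O}.

H, K, O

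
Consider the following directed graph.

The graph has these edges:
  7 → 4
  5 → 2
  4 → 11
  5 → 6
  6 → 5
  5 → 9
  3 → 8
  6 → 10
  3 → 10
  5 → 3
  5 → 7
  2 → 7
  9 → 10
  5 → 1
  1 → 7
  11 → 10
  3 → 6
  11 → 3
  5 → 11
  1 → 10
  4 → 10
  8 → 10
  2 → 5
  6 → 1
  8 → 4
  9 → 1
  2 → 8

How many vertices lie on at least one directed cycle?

A vertex is on a directed cycle iff it belongs to a strongly connected component of size ≥ 2 (or has a self-loop).
The vertices on cycles are {1, 2, 3, 4, 5, 6, 7, 8, 9, 11} — 10 in total.

10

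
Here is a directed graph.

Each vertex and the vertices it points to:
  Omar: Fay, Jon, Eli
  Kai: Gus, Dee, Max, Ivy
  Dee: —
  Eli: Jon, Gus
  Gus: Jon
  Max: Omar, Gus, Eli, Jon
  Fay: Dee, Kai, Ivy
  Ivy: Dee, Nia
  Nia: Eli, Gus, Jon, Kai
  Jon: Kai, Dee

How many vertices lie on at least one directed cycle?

9

A vertex is on a directed cycle iff it belongs to a strongly connected component of size ≥ 2 (or has a self-loop).
The vertices on cycles are {Eli, Fay, Gus, Ivy, Jon, Kai, Max, Nia, Omar} — 9 in total.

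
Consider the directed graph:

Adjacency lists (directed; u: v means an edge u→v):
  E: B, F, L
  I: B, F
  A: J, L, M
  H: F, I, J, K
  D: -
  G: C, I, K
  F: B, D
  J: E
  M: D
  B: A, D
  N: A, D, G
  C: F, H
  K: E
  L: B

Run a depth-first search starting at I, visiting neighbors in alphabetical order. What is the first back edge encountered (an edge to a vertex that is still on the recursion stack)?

E->B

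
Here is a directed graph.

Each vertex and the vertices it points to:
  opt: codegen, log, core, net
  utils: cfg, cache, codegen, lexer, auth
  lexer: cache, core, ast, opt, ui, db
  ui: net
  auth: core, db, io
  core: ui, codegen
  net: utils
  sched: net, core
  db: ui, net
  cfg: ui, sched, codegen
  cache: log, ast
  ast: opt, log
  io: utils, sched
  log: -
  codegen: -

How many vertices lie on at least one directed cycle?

13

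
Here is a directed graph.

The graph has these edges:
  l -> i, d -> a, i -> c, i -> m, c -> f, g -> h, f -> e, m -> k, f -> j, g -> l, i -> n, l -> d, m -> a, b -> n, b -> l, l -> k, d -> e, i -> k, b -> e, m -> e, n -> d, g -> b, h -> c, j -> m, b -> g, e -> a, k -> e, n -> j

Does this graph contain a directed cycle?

Yes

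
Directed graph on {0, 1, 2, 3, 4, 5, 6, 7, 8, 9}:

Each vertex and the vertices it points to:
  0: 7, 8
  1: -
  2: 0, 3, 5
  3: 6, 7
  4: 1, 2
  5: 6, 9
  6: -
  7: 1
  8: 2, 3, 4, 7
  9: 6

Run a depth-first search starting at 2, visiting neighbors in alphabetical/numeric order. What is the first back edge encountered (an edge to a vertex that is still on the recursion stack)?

8→2

DFS from 2 (visiting neighbors in alphabetical/numeric order); mark gray on enter, black on exit:
2 gray
  0 gray
    7 gray
      1 gray
      1 black
    7 black
    8 gray
      8→2: 2 is gray → back edge
First back edge: 8 → 2.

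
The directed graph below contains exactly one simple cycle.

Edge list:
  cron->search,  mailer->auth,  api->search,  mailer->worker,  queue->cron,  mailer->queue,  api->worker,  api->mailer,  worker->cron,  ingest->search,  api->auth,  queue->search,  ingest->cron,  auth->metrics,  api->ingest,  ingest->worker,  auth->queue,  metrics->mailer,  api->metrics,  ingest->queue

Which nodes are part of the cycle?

auth, mailer, metrics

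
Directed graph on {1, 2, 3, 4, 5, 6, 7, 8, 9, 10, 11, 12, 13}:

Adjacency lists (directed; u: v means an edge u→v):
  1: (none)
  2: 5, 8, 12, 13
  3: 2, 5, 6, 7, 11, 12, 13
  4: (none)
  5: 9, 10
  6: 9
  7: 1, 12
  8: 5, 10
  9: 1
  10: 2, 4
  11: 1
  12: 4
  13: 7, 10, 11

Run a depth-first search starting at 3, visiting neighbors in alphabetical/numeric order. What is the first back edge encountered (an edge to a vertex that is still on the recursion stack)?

10→2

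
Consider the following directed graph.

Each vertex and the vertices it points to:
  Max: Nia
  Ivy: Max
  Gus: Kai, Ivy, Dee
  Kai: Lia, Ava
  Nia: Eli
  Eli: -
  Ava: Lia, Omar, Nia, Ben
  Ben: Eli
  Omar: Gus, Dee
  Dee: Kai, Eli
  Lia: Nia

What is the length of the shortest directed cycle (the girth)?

4

For each vertex v, BFS finds the shortest path from v back to v.
The shortest such closed walk is Gus → Kai → Ava → Omar → Gus, length 4.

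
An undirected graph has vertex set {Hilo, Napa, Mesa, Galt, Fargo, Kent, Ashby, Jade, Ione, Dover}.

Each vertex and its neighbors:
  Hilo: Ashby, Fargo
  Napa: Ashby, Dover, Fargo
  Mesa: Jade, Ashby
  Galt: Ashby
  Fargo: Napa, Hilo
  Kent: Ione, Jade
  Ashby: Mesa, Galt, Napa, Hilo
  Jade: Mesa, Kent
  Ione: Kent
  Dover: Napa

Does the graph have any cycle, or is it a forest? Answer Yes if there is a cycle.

DFS, tracking each vertex's parent; an edge to a visited non-parent vertex closes a cycle.
Start from Jade:
visit Jade (parent –)
  visit Mesa (parent Jade)
    Mesa–Jade: parent, skip
    visit Ashby (parent Mesa)
      Ashby–Mesa: parent, skip
      visit Galt (parent Ashby)
        Galt–Ashby: parent, skip
      visit Napa (parent Ashby)
        Napa–Ashby: parent, skip
        visit Dover (parent Napa)
          Dover–Napa: parent, skip
        visit Fargo (parent Napa)
          Fargo–Napa: parent, skip
          visit Hilo (parent Fargo)
            Hilo–Ashby: Ashby visited and ≠ parent → cycle
Cycle: Ashby – Napa – Fargo – Hilo – Ashby.

Yes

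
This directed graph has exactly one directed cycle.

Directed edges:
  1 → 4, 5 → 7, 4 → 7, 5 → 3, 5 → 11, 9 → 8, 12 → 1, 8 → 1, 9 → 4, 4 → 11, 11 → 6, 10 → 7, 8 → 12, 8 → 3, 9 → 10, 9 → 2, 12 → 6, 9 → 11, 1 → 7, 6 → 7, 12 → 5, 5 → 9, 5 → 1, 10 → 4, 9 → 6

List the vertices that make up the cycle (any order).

DFS with gray/black marking from 12:
12 gray
  6 gray
    7 gray
    7 black
  6 black
  5 gray
    9 gray
      11 gray
        11→6: 6 black — skip
      11 black
      2 gray
      2 black
      4 gray
        4→11: 11 black — skip
        4→7: 7 black — skip
      4 black
      9→6: 6 black — skip
      8 gray
        3 gray
        3 black
        1 gray
          1→7: 7 black — skip
          1→4: 4 black — skip
        1 black
        8→12: 12 is gray → back edge
Back edge closes the cycle 12 → 5 → 9 → 8 → 12; its vertices are {5, 8, 9, 12}.

5, 8, 9, 12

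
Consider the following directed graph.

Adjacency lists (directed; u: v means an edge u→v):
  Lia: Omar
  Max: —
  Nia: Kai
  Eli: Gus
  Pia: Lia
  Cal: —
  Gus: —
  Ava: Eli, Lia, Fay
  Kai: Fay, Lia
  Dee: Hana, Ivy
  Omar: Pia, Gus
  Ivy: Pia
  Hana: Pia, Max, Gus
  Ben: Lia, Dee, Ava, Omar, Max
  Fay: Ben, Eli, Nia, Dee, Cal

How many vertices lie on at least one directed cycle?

8

A vertex is on a directed cycle iff it belongs to a strongly connected component of size ≥ 2 (or has a self-loop).
The vertices on cycles are {Ava, Ben, Fay, Kai, Lia, Nia, Pia, Omar} — 8 in total.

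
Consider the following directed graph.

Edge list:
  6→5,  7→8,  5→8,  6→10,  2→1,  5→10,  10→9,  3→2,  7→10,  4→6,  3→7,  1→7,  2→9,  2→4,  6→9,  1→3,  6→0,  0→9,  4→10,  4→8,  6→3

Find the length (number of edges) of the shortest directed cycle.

3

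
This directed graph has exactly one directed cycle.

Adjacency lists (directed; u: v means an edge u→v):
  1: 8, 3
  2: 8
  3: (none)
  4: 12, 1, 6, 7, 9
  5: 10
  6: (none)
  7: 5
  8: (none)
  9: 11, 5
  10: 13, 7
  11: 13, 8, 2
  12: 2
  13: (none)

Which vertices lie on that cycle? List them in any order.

5, 7, 10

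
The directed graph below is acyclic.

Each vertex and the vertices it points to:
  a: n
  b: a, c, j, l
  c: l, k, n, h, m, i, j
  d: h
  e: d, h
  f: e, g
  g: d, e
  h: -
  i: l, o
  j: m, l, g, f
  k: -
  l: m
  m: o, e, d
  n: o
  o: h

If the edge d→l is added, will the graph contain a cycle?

Adding d→l creates a cycle iff l can already reach d.
Path from l: l → m → d.
So l → … → d → l is a cycle.

Yes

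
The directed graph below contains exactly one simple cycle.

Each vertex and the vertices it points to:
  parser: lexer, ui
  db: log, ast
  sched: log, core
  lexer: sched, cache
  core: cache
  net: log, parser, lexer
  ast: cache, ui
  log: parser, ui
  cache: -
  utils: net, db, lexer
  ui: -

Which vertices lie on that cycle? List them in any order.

DFS with gray/black marking from lexer:
lexer gray
  sched gray
    log gray
      parser gray
        parser→lexer: lexer is gray → back edge
Back edge closes the cycle lexer → sched → log → parser → lexer; its vertices are {log, lexer, sched, parser}.

log, lexer, sched, parser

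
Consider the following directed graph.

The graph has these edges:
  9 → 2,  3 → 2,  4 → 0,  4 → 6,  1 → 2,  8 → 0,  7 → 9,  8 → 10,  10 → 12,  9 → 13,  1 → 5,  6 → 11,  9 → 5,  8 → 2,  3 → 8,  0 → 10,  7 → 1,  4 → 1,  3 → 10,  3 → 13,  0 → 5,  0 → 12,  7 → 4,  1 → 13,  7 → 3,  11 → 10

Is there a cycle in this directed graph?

No

DFS with white/gray/black marking, starting from 11:
11 gray
  10 gray
    12 gray
    12 black
  10 black
11 black
5 gray
5 black
6 gray
  6→11: 11 black — skip
6 black
3 gray
  3→10: 10 black — skip
  8 gray
    8→10: 10 black — skip
    0 gray
      0→5: 5 black — skip
      0→10: 10 black — skip
      0→12: 12 black — skip
    0 black
    2 gray
    2 black
  8 black
  3→2: 2 black — skip
  13 gray
  13 black
3 black
4 gray
  4→0: 0 black — skip
  1 gray
    1→13: 13 black — skip
    1→2: 2 black — skip
    1→5: 5 black — skip
  1 black
  4→6: 6 black — skip
4 black
9 gray
  9→13: 13 black — skip
  9→2: 2 black — skip
  9→5: 5 black — skip
9 black
7 gray
  7→9: 9 black — skip
  7→3: 3 black — skip
  7→1: 1 black — skip
  7→4: 4 black — skip
7 black
Every edge goes to a white or black vertex — no back edge, so the graph is acyclic.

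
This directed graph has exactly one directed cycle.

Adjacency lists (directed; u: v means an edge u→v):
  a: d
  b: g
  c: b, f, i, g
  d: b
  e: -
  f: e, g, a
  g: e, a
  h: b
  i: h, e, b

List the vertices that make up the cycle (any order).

a, b, d, g

DFS with gray/black marking from g:
g gray
  e gray
  e black
  a gray
    d gray
      b gray
        b→g: g is gray → back edge
Back edge closes the cycle g → a → d → b → g; its vertices are {a, b, d, g}.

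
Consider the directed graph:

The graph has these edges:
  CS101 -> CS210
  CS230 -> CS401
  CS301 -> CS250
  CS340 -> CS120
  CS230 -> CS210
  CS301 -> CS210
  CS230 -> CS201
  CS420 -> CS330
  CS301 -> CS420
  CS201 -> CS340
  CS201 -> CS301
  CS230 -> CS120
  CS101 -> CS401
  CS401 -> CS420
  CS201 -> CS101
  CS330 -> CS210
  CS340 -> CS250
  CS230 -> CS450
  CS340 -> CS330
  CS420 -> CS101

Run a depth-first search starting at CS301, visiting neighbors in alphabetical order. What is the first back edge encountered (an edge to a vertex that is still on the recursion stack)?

CS401→CS420

DFS from CS301 (visiting neighbors in alphabetical order); mark gray on enter, black on exit:
CS301 gray
  CS210 gray
  CS210 black
  CS250 gray
  CS250 black
  CS420 gray
    CS101 gray
      CS101→CS210: CS210 black — skip
      CS401 gray
        CS401→CS420: CS420 is gray → back edge
First back edge: CS401 → CS420.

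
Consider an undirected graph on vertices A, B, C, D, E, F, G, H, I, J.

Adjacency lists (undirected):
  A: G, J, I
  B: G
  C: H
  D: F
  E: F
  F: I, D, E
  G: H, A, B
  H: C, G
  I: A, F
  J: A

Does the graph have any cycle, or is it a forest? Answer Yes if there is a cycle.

DFS, tracking each vertex's parent; an edge to a visited non-parent vertex closes a cycle.
Start from C:
visit C (parent –)
  visit H (parent C)
    H–C: parent, skip
    visit G (parent H)
      G–H: parent, skip
      visit A (parent G)
        A–G: parent, skip
        visit J (parent A)
          J–A: parent, skip
        visit I (parent A)
          I–A: parent, skip
          visit F (parent I)
            F–I: parent, skip
            visit D (parent F)
              D–F: parent, skip
            visit E (parent F)
              E–F: parent, skip
      visit B (parent G)
        B–G: parent, skip
No non-parent visited neighbor found — the graph is a forest.

No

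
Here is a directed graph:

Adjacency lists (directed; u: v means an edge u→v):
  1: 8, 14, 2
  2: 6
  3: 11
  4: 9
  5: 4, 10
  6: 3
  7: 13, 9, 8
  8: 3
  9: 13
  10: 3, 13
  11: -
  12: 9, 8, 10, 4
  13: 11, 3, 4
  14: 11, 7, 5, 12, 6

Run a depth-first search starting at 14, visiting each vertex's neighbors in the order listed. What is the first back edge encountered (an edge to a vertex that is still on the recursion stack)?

DFS from 14 (visiting each vertex's neighbors in the order listed); mark gray on enter, black on exit:
14 gray
  11 gray
  11 black
  7 gray
    13 gray
      13→11: 11 black — skip
      3 gray
        3→11: 11 black — skip
      3 black
      4 gray
        9 gray
          9→13: 13 is gray → back edge
First back edge: 9 → 13.

9->13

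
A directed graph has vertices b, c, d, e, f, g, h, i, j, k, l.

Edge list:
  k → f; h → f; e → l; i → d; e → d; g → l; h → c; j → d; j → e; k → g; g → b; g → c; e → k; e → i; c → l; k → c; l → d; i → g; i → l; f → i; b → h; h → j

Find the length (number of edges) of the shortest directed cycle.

For each vertex v, BFS finds the shortest path from v back to v.
The shortest such closed walk is g → b → h → f → i → g, length 5.

5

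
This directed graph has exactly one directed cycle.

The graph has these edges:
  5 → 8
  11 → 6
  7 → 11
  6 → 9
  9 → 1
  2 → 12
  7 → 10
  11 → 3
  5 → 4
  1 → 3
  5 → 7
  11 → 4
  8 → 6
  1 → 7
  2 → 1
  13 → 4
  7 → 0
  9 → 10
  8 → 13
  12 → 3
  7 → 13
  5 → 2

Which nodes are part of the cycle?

DFS with gray/black marking from 1:
1 gray
  3 gray
  3 black
  7 gray
    10 gray
    10 black
    11 gray
      4 gray
      4 black
      6 gray
        9 gray
          9→1: 1 is gray → back edge
Back edge closes the cycle 1 → 7 → 11 → 6 → 9 → 1; its vertices are {1, 6, 7, 9, 11}.

1, 6, 7, 9, 11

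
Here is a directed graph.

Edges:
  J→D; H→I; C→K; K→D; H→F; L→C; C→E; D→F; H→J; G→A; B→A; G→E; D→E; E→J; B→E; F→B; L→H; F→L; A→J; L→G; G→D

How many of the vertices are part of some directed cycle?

A vertex is on a directed cycle iff it belongs to a strongly connected component of size ≥ 2 (or has a self-loop).
The vertices on cycles are {A, B, C, D, E, F, G, H, J, K, L} — 11 in total.

11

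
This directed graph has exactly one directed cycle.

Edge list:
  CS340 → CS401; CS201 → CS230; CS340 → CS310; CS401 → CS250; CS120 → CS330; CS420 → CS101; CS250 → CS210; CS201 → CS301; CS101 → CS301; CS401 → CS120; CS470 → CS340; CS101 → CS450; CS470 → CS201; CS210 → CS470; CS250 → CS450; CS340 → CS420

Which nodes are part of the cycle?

CS210, CS250, CS340, CS401, CS470

DFS with gray/black marking from CS470:
CS470 gray
  CS340 gray
    CS310 gray
    CS310 black
    CS401 gray
      CS120 gray
        CS330 gray
        CS330 black
      CS120 black
      CS250 gray
        CS210 gray
          CS210→CS470: CS470 is gray → back edge
Back edge closes the cycle CS470 → CS340 → CS401 → CS250 → CS210 → CS470; its vertices are {CS210, CS250, CS340, CS401, CS470}.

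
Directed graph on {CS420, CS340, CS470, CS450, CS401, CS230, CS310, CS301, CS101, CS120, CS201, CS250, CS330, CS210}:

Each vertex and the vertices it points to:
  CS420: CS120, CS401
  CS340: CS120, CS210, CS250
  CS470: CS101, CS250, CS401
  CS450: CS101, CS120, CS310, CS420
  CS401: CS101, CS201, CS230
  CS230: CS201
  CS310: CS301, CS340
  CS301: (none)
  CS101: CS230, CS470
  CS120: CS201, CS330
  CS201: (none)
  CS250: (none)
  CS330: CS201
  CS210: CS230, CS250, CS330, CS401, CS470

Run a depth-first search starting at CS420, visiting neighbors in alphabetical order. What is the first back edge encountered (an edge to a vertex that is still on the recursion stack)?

CS470->CS101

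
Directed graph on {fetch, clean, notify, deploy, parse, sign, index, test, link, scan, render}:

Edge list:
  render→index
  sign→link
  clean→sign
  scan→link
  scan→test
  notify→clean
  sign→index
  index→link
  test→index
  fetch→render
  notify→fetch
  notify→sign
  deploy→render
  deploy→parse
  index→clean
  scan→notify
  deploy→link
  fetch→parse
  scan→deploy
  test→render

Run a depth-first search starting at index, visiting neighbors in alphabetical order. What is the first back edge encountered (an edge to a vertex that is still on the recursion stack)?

sign->index

DFS from index (visiting neighbors in alphabetical order); mark gray on enter, black on exit:
index gray
  clean gray
    sign gray
      sign→index: index is gray → back edge
First back edge: sign → index.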